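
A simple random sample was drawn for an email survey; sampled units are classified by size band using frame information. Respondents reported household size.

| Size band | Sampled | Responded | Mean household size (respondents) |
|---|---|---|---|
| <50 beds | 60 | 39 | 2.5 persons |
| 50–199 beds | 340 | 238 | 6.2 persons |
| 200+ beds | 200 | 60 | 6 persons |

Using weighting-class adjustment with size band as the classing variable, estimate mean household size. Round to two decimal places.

Class response rates: <50 beds 39/60 = 65%, 50–199 beds 238/340 = 70%, 200+ beds 60/200 = 30%.
Weighting each respondent by the inverse class response rate inflates each class back to its sampled size, so the class weight is n_sampled:
  <50 beds: 60 × 2.5 = 150
  50–199 beds: 340 × 6.2 = 2108
  200+ beds: 200 × 6 = 1200
Adjusted estimate = 3458 / 600 = 5.76333 → 5.76.

5.76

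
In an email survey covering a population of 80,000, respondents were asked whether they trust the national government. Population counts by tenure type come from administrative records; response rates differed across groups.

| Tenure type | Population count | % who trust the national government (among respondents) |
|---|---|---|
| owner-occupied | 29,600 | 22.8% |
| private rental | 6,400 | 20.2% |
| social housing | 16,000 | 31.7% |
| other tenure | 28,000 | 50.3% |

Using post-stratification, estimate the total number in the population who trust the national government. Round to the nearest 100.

Each cell contributes its population count × the respondent rate:
  owner-occupied: 29,600 × 22.8% = 6748.8
  private rental: 6,400 × 20.2% = 1292.8
  social housing: 16,000 × 31.7% = 5072
  other tenure: 28,000 × 50.3% = 14,084
Estimated total = 27197.6 → 27,200.

27,200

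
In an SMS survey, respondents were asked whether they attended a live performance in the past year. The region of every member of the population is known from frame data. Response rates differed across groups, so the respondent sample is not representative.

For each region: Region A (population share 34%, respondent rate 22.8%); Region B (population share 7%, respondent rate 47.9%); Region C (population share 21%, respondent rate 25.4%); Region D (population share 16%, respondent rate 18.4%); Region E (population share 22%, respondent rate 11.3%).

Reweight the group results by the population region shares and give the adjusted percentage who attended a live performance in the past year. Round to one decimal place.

Reweight to the known region distribution:
  Region A: 0.34 × 22.8 = 7.752
  Region B: 0.07 × 47.9 = 3.353
  Region C: 0.21 × 25.4 = 5.334
  Region D: 0.16 × 18.4 = 2.944
  Region E: 0.22 × 11.3 = 2.486
Post-stratified estimate = 21.869 → 21.9%.

21.9%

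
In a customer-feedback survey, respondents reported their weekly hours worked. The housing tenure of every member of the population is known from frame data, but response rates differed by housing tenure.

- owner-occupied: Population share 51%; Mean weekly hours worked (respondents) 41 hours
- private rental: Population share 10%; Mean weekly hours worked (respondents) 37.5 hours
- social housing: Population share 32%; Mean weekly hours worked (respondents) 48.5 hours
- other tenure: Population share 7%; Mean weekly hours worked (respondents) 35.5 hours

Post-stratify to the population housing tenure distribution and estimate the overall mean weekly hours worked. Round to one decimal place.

42.7

Post-stratification weights by population share, not respondent share:
  owner-occupied: 0.51 × 41 = 20.91
  private rental: 0.1 × 37.5 = 3.75
  social housing: 0.32 × 48.5 = 15.52
  other tenure: 0.07 × 35.5 = 2.485
Post-stratified estimate = 42.665 → 42.7.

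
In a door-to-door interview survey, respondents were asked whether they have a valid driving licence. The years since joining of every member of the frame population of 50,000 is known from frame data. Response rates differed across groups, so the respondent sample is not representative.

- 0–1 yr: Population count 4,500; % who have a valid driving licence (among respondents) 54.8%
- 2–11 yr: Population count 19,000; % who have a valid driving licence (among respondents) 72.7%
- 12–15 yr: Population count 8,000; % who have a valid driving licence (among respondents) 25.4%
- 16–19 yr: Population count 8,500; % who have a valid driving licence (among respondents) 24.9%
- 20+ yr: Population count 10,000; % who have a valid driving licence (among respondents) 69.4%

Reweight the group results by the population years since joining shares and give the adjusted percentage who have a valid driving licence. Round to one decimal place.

Weight each group's respondent value by its population share:
  0–1 yr: (4,500/50,000) × 54.8 = 4.932
  2–11 yr: (19,000/50,000) × 72.7 = 27.626
  12–15 yr: (8,000/50,000) × 25.4 = 4.064
  16–19 yr: (8,500/50,000) × 24.9 = 4.233
  20+ yr: (10,000/50,000) × 69.4 = 13.88
Post-stratified estimate = 54.735 → 54.7%.

54.7%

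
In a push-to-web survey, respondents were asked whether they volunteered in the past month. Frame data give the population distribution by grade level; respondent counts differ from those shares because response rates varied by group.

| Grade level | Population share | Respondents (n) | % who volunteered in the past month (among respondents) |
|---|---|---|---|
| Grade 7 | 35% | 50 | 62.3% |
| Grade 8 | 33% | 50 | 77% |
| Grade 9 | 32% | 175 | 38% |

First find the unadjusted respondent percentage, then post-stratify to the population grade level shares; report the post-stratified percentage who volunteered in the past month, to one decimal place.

Naive respondent-only estimate (weights = respondent counts):
  (50/275)×62.3 + (50/275)×77 + (175/275)×38 = 49.5091%
Reweighting by population grade level shares:
  0.35×62.3 + 0.33×77 + 0.32×38 = 59.375%

59.4%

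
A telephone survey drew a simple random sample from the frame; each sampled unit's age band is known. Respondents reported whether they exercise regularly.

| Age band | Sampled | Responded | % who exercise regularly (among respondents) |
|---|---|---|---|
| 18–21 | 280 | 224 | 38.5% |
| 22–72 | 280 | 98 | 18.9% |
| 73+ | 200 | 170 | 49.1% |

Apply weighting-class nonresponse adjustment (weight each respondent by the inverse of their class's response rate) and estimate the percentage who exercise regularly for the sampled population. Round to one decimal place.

34.1%

Class response rates: 18–21 224/280 = 80%, 22–72 98/280 = 35%, 73+ 170/200 = 85%.
Inverse-response-rate weighting restores each class to its sampled count, so class totals weight by n_sampled:
  18–21: 280 × 38.5 = 10,780
  22–72: 280 × 18.9 = 5292
  73+: 200 × 49.1 = 9820
Adjusted estimate = 25,892 / 760 = 34.0684 → 34.1%.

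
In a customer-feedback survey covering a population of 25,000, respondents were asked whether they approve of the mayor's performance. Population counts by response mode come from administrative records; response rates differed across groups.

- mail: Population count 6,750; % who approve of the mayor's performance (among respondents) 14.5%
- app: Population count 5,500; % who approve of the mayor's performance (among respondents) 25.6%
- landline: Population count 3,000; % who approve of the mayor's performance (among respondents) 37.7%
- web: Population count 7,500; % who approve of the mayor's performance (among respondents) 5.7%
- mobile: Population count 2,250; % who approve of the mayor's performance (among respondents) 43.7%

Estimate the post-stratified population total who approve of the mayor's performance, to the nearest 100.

4,900

Each cell contributes its population count × the respondent rate:
  mail: 6,750 × 14.5% = 978.75
  app: 5,500 × 25.6% = 1408
  landline: 3,000 × 37.7% = 1131
  web: 7,500 × 5.7% = 427.5
  mobile: 2,250 × 43.7% = 983.25
Estimated total = 4928.5 → 4,900.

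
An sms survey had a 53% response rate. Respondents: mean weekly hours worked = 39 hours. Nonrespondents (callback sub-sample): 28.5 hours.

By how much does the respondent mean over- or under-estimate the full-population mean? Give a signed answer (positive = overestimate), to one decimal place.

Nonresponse fraction = 1 − 0.53 = 0.47.
Bias = (nonresponse fraction) × (respondent mean − nonrespondent mean)
     = 0.47 × (39 − 28.5) = 0.47 × 10.5 = 4.935.

+4.9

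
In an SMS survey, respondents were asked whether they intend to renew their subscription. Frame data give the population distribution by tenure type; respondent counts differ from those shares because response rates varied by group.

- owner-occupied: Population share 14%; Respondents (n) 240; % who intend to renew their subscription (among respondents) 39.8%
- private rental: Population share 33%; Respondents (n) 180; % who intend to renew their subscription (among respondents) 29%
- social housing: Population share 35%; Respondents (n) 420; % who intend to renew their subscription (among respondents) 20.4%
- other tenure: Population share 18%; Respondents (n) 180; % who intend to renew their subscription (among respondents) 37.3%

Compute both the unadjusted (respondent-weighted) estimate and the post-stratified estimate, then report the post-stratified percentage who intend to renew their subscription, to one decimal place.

29.0%

Unadjusted (pooled respondent) estimate weights by respondent counts:
  (240/1020)×39.8 + (180/1020)×29 + (420/1020)×20.4 + (180/1020)×37.3 = 29.4647%
Post-stratifying to population shares instead:
  0.14×39.8 + 0.33×29 + 0.35×20.4 + 0.18×37.3 = 28.996%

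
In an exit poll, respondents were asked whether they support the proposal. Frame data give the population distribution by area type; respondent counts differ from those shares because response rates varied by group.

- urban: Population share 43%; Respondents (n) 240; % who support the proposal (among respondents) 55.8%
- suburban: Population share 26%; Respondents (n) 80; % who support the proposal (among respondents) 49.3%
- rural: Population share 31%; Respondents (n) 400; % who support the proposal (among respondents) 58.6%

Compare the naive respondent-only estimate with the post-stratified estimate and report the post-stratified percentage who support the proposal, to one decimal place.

55.0%

Naive respondent-only estimate (weights = respondent counts):
  (240/720)×55.8 + (80/720)×49.3 + (400/720)×58.6 = 56.6333%
Post-stratifying to population shares instead:
  0.43×55.8 + 0.26×49.3 + 0.31×58.6 = 54.978%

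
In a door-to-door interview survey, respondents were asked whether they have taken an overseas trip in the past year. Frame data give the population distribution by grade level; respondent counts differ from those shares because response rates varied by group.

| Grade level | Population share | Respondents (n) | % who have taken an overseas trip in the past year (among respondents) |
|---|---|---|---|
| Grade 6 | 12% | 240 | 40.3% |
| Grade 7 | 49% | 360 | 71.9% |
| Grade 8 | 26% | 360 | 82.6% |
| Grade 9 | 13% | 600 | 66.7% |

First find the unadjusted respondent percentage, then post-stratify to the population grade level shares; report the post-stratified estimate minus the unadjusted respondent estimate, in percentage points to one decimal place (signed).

+2.7 percentage points

Naive respondent-only estimate (weights = respondent counts):
  (240/1560)×40.3 + (360/1560)×71.9 + (360/1560)×82.6 + (600/1560)×66.7 = 67.5077%
Post-stratifying to population shares instead:
  0.12×40.3 + 0.49×71.9 + 0.26×82.6 + 0.13×66.7 = 70.214%
Difference = 70.214 − 67.5077 = 2.7063 pp.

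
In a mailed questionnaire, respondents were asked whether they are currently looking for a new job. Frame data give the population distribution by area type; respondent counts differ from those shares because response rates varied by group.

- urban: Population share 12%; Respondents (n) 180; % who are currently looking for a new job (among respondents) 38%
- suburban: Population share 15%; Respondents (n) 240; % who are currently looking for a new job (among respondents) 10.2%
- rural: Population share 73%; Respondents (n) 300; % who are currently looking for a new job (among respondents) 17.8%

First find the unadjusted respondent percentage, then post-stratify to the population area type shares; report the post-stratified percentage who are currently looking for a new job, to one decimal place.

19.1%

Without adjustment, the pooled respondent share is:
  (180/720)×38 + (240/720)×10.2 + (300/720)×17.8 = 20.3167%
Post-stratified estimate weights by population shares:
  0.12×38 + 0.15×10.2 + 0.73×17.8 = 19.084%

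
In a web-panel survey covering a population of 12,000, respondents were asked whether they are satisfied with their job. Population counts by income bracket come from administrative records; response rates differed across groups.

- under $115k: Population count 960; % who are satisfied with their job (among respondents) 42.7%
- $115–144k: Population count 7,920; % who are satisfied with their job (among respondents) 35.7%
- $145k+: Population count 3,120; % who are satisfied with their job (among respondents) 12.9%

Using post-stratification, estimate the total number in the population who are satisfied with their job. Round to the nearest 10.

Estimated count per cell = population count × respondent percentage:
  under $115k: 960 × 42.7% = 409.92
  $115–144k: 7,920 × 35.7% = 2827.44
  $145k+: 3,120 × 12.9% = 402.48
Estimated total = 3639.84 → 3,640.

3,640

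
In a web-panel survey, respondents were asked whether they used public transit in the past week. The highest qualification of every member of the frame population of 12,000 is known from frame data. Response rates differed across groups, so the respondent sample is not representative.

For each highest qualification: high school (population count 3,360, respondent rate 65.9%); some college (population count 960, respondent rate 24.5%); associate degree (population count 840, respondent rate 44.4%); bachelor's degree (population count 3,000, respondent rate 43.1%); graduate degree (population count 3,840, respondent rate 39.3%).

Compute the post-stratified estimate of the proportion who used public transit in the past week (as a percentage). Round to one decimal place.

46.9%

Reweight to the known highest qualification distribution:
  high school: (3,360/12,000) × 65.9 = 18.452
  some college: (960/12,000) × 24.5 = 1.96
  associate degree: (840/12,000) × 44.4 = 3.108
  bachelor's degree: (3,000/12,000) × 43.1 = 10.775
  graduate degree: (3,840/12,000) × 39.3 = 12.576
Post-stratified estimate = 46.871 → 46.9%.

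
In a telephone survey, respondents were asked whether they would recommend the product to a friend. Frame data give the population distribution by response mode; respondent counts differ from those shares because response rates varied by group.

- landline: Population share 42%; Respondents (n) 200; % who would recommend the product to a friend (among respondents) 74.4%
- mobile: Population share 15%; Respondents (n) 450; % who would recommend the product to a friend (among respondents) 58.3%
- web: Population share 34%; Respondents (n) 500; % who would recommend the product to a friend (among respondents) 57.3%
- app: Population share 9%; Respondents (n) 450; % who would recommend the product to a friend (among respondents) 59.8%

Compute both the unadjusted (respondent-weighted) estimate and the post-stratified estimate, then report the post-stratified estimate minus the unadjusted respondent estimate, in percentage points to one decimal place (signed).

+4.4 percentage points

Without adjustment, the pooled respondent share is:
  (200/1600)×74.4 + (450/1600)×58.3 + (500/1600)×57.3 + (450/1600)×59.8 = 60.4219%
Reweighting by population response mode shares:
  0.42×74.4 + 0.15×58.3 + 0.34×57.3 + 0.09×59.8 = 64.857%
Difference = 64.857 − 60.4219 = 4.4351 pp.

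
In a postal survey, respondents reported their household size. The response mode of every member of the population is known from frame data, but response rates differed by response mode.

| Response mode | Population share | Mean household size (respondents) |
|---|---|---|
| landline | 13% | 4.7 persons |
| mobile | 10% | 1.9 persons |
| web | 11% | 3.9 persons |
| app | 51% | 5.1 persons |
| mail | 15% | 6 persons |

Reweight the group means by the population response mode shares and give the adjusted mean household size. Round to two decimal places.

4.73

Weight each group's respondent value by its population share:
  landline: 0.13 × 4.7 = 0.611
  mobile: 0.1 × 1.9 = 0.19
  web: 0.11 × 3.9 = 0.429
  app: 0.51 × 5.1 = 2.601
  mail: 0.15 × 6 = 0.9
Post-stratified estimate = 4.731 → 4.73.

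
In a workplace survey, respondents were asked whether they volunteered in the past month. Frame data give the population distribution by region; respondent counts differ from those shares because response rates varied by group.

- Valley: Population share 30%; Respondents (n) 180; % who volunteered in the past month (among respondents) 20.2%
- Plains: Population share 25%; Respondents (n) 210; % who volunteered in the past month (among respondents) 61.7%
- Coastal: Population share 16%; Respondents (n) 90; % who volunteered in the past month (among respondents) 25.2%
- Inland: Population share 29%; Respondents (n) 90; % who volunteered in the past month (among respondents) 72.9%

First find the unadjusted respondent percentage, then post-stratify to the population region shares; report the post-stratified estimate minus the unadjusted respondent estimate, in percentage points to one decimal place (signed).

+2.1 percentage points

Naive respondent-only estimate (weights = respondent counts):
  (180/570)×20.2 + (210/570)×61.7 + (90/570)×25.2 + (90/570)×72.9 = 44.6%
Reweighting by population region shares:
  0.3×20.2 + 0.25×61.7 + 0.16×25.2 + 0.29×72.9 = 46.658%
Difference = 46.658 − 44.6 = 2.058 pp.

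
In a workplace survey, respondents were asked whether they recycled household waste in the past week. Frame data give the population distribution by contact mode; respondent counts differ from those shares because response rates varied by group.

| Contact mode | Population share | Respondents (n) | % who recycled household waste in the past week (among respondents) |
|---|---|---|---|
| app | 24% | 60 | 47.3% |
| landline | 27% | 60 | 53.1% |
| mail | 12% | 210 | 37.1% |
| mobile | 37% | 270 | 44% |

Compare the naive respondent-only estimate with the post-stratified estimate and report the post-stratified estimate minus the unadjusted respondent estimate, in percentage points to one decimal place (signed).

+3.6 percentage points

Without adjustment, the pooled respondent share is:
  (60/600)×47.3 + (60/600)×53.1 + (210/600)×37.1 + (270/600)×44 = 42.825%
Post-stratified estimate weights by population shares:
  0.24×47.3 + 0.27×53.1 + 0.12×37.1 + 0.37×44 = 46.421%
Difference = 46.421 − 42.825 = 3.596 pp.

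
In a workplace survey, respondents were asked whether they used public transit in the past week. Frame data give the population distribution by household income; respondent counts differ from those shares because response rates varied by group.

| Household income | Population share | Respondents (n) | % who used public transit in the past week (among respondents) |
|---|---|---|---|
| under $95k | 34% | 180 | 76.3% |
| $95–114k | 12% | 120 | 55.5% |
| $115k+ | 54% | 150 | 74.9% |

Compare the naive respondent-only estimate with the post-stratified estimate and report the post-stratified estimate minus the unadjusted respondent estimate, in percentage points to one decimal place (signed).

+2.8 percentage points

Unadjusted (pooled respondent) estimate weights by respondent counts:
  (180/450)×76.3 + (120/450)×55.5 + (150/450)×74.9 = 70.2867%
Post-stratifying to population shares instead:
  0.34×76.3 + 0.12×55.5 + 0.54×74.9 = 73.048%
Difference = 73.048 − 70.2867 = 2.7613 pp.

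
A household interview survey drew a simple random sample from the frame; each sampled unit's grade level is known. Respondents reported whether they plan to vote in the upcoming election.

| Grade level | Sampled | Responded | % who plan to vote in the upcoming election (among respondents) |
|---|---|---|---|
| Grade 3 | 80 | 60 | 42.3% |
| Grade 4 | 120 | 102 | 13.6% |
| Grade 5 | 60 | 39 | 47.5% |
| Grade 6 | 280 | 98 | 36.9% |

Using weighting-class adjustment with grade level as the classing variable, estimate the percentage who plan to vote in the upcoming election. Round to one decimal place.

Response rates by class: Grade 3 60/80 = 75%, Grade 4 102/120 = 85%, Grade 5 39/60 = 65%, Grade 6 98/280 = 35%.
Each respondent's weight = sampled/responded in their class; summing within a class gives n_sampled, so:
  Grade 3: 80 × 42.3 = 3384
  Grade 4: 120 × 13.6 = 1632
  Grade 5: 60 × 47.5 = 2850
  Grade 6: 280 × 36.9 = 10,332
Adjusted estimate = 18,198 / 540 = 33.7 → 33.7%.

33.7%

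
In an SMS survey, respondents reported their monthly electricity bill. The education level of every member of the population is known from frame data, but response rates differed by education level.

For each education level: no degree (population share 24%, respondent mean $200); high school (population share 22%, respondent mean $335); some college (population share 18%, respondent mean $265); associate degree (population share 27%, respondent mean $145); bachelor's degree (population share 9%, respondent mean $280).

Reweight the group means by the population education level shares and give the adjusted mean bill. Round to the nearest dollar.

Each cell contributes population-share × respondent value:
  no degree: 0.24 × 200 = 48
  high school: 0.22 × 335 = 73.7
  some college: 0.18 × 265 = 47.7
  associate degree: 0.27 × 145 = 39.15
  bachelor's degree: 0.09 × 280 = 25.2
Post-stratified estimate = 233.75 → $234.

$234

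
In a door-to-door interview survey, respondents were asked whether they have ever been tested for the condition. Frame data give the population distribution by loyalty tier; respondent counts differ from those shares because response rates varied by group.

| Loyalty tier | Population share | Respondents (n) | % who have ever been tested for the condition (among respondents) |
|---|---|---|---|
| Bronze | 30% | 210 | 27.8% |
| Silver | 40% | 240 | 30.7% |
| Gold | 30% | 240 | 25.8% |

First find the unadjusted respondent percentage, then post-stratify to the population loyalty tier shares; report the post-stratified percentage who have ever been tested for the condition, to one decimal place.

Naive respondent-only estimate (weights = respondent counts):
  (210/690)×27.8 + (240/690)×30.7 + (240/690)×25.8 = 28.113%
Post-stratified estimate weights by population shares:
  0.3×27.8 + 0.4×30.7 + 0.3×25.8 = 28.36%

28.4%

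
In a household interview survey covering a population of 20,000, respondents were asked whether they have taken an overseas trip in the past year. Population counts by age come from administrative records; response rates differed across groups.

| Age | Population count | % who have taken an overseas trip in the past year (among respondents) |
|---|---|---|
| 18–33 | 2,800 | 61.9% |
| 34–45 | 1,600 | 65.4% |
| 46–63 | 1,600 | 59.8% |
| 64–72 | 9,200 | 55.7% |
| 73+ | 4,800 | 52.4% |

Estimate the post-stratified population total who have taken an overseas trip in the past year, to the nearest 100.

11,400

Estimated count per cell = population count × respondent percentage:
  18–33: 2,800 × 61.9% = 1733.2
  34–45: 1,600 × 65.4% = 1046.4
  46–63: 1,600 × 59.8% = 956.8
  64–72: 9,200 × 55.7% = 5124.4
  73+: 4,800 × 52.4% = 2515.2
Estimated total = 11,376 → 11,400.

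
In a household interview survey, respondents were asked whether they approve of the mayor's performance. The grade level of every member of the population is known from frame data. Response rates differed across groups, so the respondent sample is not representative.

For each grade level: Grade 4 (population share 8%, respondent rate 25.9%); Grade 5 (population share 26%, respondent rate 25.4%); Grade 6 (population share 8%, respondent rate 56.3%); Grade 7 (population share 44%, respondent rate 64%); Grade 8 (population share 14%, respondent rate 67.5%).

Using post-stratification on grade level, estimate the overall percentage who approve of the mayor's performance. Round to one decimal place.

50.8%

Weight each group's respondent value by its population share:
  Grade 4: 0.08 × 25.9 = 2.072
  Grade 5: 0.26 × 25.4 = 6.604
  Grade 6: 0.08 × 56.3 = 4.504
  Grade 7: 0.44 × 64 = 28.16
  Grade 8: 0.14 × 67.5 = 9.45
Post-stratified estimate = 50.79 → 50.8%.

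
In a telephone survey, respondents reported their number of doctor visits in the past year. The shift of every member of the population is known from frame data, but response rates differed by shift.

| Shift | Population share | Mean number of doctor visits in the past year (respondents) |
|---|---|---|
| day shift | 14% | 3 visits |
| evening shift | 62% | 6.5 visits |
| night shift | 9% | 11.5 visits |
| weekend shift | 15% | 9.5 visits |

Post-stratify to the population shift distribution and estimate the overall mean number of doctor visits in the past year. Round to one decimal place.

Weight each group's respondent value by its population share:
  day shift: 0.14 × 3 = 0.42
  evening shift: 0.62 × 6.5 = 4.03
  night shift: 0.09 × 11.5 = 1.035
  weekend shift: 0.15 × 9.5 = 1.425
Post-stratified estimate = 6.91 → 6.9.

6.9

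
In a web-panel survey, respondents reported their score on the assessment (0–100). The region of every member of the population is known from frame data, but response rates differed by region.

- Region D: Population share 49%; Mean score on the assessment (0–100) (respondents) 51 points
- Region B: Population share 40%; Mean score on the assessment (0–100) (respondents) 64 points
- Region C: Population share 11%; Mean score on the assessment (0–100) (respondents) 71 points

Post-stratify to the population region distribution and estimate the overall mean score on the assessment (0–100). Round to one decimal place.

Each cell contributes population-share × respondent value:
  Region D: 0.49 × 51 = 24.99
  Region B: 0.4 × 64 = 25.6
  Region C: 0.11 × 71 = 7.81
Post-stratified estimate = 58.4 → 58.4.

58.4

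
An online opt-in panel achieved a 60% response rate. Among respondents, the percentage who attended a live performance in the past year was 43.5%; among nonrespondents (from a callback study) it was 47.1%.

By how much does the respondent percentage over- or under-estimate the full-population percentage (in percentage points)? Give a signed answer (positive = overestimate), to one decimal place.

Nonresponse fraction = 1 − 0.6 = 0.4.
Bias = (nonresponse fraction) × (respondent percentage − nonrespondent percentage)
     = 0.4 × (43.5 − 47.1) = 0.4 × -3.6 = -1.44.

-1.4 percentage points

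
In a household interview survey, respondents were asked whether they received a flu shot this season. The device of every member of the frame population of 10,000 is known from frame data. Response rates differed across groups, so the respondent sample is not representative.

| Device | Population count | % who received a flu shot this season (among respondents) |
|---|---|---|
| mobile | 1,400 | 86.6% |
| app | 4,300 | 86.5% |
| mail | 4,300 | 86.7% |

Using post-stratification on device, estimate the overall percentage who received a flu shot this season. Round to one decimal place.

Reweight to the known device distribution:
  mobile: (1,400/10,000) × 86.6 = 12.124
  app: (4,300/10,000) × 86.5 = 37.195
  mail: (4,300/10,000) × 86.7 = 37.281
Post-stratified estimate = 86.6 → 86.6%.

86.6%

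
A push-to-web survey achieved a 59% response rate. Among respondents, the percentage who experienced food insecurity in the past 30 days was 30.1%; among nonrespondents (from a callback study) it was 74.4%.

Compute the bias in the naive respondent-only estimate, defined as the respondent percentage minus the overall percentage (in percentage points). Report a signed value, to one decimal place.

Nonresponse fraction = 1 − 0.59 = 0.41.
Bias = (nonresponse fraction) × (respondent percentage − nonrespondent percentage)
     = 0.41 × (30.1 − 74.4) = 0.41 × -44.3 = -18.163.

-18.2 percentage points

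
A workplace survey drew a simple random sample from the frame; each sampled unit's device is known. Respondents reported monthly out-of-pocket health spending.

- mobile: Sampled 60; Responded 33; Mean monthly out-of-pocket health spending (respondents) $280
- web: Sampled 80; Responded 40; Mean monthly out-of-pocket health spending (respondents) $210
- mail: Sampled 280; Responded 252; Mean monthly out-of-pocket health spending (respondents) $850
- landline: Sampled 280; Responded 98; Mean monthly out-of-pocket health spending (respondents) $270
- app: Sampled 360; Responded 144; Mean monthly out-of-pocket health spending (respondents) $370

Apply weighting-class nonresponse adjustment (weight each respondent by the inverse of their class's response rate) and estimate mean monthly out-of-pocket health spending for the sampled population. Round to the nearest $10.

$450

Class response rates: mobile 33/60 = 55%, web 40/80 = 50%, mail 252/280 = 90%, landline 98/280 = 35%, app 144/360 = 40%.
Each respondent's weight = sampled/responded in their class; summing within a class gives n_sampled, so:
  mobile: 60 × 280 = 16,800
  web: 80 × 210 = 16,800
  mail: 280 × 850 = 238,000
  landline: 280 × 270 = 75,600
  app: 360 × 370 = 133,200
Adjusted estimate = 480,400 / 1,060 = 453.208 → $450.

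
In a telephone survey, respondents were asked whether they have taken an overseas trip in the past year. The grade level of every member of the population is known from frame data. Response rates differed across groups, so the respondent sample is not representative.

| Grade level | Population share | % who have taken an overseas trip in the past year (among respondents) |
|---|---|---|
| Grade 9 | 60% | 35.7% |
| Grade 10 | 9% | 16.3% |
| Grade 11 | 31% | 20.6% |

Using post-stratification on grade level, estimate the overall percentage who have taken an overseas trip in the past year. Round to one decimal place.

29.3%

Each cell contributes population-share × respondent value:
  Grade 9: 0.6 × 35.7 = 21.42
  Grade 10: 0.09 × 16.3 = 1.467
  Grade 11: 0.31 × 20.6 = 6.386
Post-stratified estimate = 29.273 → 29.3%.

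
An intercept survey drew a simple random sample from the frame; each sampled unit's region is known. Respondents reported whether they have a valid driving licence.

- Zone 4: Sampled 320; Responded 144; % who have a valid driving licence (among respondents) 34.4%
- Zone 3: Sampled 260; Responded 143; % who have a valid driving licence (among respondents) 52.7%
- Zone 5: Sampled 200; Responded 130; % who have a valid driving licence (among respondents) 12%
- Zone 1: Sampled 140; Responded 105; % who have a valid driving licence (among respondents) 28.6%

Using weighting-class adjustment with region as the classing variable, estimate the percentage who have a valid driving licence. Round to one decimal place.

33.8%

Response rates by class: Zone 4 144/320 = 45%, Zone 3 143/260 = 55%, Zone 5 130/200 = 65%, Zone 1 105/140 = 75%.
Weighting each respondent by the inverse class response rate inflates each class back to its sampled size, so the class weight is n_sampled:
  Zone 4: 320 × 34.4 = 11,008
  Zone 3: 260 × 52.7 = 13,702
  Zone 5: 200 × 12 = 2400
  Zone 1: 140 × 28.6 = 4004
Adjusted estimate = 31,114 / 920 = 33.8196 → 33.8%.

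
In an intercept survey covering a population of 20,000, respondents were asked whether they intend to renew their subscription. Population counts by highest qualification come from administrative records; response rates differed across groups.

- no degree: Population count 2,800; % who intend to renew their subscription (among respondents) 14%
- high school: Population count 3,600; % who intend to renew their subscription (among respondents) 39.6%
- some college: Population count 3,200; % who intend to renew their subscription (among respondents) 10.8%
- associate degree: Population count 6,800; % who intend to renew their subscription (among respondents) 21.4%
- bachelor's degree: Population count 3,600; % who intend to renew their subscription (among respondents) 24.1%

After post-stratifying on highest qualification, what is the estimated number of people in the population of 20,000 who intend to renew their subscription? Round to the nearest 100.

Apply each group's respondent rate to its population count:
  no degree: 2,800 × 14% = 392
  high school: 3,600 × 39.6% = 1425.6
  some college: 3,200 × 10.8% = 345.6
  associate degree: 6,800 × 21.4% = 1455.2
  bachelor's degree: 3,600 × 24.1% = 867.6
Estimated total = 4486 → 4,500.

4,500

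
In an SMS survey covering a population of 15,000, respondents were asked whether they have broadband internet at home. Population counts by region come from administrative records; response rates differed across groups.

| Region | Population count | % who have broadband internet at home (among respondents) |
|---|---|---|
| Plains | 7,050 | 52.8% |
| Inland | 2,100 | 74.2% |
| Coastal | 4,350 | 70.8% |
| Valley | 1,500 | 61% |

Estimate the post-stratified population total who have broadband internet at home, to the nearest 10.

9,280

Apply each group's respondent rate to its population count:
  Plains: 7,050 × 52.8% = 3722.4
  Inland: 2,100 × 74.2% = 1558.2
  Coastal: 4,350 × 70.8% = 3079.8
  Valley: 1,500 × 61% = 915
Estimated total = 9275.4 → 9,280.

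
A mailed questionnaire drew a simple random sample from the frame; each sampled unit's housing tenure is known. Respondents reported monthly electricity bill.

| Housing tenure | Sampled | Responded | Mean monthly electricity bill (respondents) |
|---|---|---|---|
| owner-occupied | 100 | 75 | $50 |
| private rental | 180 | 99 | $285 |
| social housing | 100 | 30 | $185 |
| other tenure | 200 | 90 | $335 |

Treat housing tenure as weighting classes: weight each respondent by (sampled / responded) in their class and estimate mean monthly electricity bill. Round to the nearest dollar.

$244

Class response rates: owner-occupied 75/100 = 75%, private rental 99/180 = 55%, social housing 30/100 = 30%, other tenure 90/200 = 45%.
Inverse-response-rate weighting restores each class to its sampled count, so class totals weight by n_sampled:
  owner-occupied: 100 × 50 = 5000
  private rental: 180 × 285 = 51,300
  social housing: 100 × 185 = 18,500
  other tenure: 200 × 335 = 67,000
Adjusted estimate = 141,800 / 580 = 244.483 → $244.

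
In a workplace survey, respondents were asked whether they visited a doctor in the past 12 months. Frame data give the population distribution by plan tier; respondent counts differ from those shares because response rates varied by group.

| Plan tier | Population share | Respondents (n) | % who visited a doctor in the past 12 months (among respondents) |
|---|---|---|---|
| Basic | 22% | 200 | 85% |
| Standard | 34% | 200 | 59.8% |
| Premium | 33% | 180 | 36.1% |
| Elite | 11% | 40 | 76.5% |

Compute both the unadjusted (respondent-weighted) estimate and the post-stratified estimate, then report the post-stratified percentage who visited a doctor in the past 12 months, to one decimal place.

59.4%

Naive respondent-only estimate (weights = respondent counts):
  (200/620)×85 + (200/620)×59.8 + (180/620)×36.1 + (40/620)×76.5 = 62.1258%
Post-stratified estimate weights by population shares:
  0.22×85 + 0.34×59.8 + 0.33×36.1 + 0.11×76.5 = 59.36%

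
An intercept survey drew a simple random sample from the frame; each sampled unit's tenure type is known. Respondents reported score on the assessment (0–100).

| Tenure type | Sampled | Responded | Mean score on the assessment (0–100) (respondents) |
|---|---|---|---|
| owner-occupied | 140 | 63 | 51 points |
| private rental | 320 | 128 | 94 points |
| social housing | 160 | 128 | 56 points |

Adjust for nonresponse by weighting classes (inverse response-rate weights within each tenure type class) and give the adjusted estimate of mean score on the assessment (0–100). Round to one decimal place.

Class response rates: owner-occupied 63/140 = 45%, private rental 128/320 = 40%, social housing 128/160 = 80%.
With weight = n_sampled/n_responded per class, the weighted class total is n_sampled:
  owner-occupied: 140 × 51 = 7140
  private rental: 320 × 94 = 30,080
  social housing: 160 × 56 = 8960
Adjusted estimate = 46,180 / 620 = 74.4839 → 74.5.

74.5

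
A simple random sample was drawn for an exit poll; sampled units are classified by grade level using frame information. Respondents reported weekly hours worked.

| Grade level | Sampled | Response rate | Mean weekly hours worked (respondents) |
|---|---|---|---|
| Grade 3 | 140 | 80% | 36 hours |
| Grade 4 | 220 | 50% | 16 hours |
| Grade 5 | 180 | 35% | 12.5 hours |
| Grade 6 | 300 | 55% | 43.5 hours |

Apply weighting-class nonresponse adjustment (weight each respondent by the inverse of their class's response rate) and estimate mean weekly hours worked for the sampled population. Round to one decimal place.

Inverse-response-rate weighting restores each class to its sampled count, so class totals weight by n_sampled:
  Grade 3: 140 × 36 = 5040
  Grade 4: 220 × 16 = 3520
  Grade 5: 180 × 12.5 = 2250
  Grade 6: 300 × 43.5 = 13,050
Adjusted estimate = 23,860 / 840 = 28.4048 → 28.4.

28.4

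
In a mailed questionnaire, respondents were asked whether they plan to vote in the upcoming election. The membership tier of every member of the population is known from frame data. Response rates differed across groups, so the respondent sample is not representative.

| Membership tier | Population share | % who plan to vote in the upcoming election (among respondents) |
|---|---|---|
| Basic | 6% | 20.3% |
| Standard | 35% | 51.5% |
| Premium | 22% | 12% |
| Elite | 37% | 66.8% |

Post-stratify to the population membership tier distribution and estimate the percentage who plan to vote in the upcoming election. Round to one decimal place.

46.6%

Each cell contributes population-share × respondent value:
  Basic: 0.06 × 20.3 = 1.218
  Standard: 0.35 × 51.5 = 18.025
  Premium: 0.22 × 12 = 2.64
  Elite: 0.37 × 66.8 = 24.716
Post-stratified estimate = 46.599 → 46.6%.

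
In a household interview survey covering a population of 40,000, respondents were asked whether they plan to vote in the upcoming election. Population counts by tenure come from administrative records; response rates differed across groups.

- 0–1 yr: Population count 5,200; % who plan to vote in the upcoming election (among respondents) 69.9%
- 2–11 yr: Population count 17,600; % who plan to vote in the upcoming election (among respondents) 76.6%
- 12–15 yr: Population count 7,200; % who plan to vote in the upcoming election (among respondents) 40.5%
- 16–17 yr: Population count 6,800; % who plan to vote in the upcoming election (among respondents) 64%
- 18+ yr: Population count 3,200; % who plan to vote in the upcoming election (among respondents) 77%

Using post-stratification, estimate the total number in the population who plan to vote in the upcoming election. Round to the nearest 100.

Each cell contributes its population count × the respondent rate:
  0–1 yr: 5,200 × 69.9% = 3634.8
  2–11 yr: 17,600 × 76.6% = 13481.6
  12–15 yr: 7,200 × 40.5% = 2916
  16–17 yr: 6,800 × 64% = 4352
  18+ yr: 3,200 × 77% = 2464
Estimated total = 26848.4 → 26,800.

26,800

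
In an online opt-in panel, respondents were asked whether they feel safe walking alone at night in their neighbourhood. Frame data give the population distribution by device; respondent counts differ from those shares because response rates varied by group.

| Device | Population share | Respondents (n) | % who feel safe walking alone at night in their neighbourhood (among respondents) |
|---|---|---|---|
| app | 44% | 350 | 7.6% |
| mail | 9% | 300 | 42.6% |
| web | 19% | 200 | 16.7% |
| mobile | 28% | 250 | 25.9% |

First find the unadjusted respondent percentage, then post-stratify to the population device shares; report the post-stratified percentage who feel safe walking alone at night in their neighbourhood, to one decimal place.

Without adjustment, the pooled respondent share is:
  (350/1100)×7.6 + (300/1100)×42.6 + (200/1100)×16.7 + (250/1100)×25.9 = 22.9591%
Reweighting by population device shares:
  0.44×7.6 + 0.09×42.6 + 0.19×16.7 + 0.28×25.9 = 17.603%

17.6%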